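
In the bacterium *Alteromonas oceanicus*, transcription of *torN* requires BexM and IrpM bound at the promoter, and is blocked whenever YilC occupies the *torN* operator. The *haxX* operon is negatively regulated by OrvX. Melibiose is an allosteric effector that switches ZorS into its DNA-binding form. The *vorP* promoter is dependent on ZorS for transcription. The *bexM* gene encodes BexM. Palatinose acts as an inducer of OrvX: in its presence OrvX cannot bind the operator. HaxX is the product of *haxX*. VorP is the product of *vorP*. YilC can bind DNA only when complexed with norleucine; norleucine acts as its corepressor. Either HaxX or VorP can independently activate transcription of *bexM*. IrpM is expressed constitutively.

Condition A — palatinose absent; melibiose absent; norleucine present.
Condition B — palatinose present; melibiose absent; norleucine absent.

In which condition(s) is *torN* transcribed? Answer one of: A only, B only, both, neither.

Condition A:
Palatinose is absent, so OrvX is active.
With repressor OrvX bound, *haxX* is not transcribed.
So HaxX is not produced.
Melibiose is absent, so ZorS is inactive.
Required activator ZorS is absent, so *vorP* is not transcribed.
So VorP is not produced.
No activator is available at the *bexM* promoter, so *bexM* is not transcribed.
So BexM is not produced.
IrpM is produced constitutively and is active.
Norleucine is present, so YilC is active.
With repressor YilC bound, *torN* is not transcribed.
→ *torN* is OFF in A.
Condition B:
Palatinose is present, so OrvX is inactive.
With no repressor bound, *haxX* is transcribed.
So HaxX is produced and active.
Melibiose is absent, so ZorS is inactive.
Required activator ZorS is absent, so *vorP* is not transcribed.
So VorP is not produced.
Activator HaxX is present, so *bexM* is transcribed.
So BexM is produced and active.
IrpM is produced constitutively and is active.
Norleucine is absent, so YilC is inactive.
No repressor is bound and BexM and IrpM are active, so *torN* is transcribed.
→ *torN* is ON in B.

B only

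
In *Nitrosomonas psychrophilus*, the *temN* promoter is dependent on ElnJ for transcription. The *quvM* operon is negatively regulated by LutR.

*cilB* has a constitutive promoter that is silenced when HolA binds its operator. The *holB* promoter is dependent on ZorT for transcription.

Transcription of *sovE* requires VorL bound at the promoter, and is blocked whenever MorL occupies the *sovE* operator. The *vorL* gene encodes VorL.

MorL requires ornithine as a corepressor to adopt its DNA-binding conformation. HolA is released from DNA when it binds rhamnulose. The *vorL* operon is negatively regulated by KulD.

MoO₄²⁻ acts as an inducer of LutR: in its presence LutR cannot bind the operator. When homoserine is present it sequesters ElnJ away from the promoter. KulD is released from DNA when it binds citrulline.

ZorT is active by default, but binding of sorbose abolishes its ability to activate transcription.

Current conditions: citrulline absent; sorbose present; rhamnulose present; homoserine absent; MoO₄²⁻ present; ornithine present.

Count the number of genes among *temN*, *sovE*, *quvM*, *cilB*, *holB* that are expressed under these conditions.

3

Homoserine is absent, so ElnJ is active.
No repressor is bound and ElnJ is active, so *temN* is transcribed.
→ *temN* is ON.
Ornithine is present, so MorL is active.
Citrulline is absent, so KulD is active.
With repressor KulD bound, *vorL* is not transcribed.
So VorL is not produced.
With repressor MorL bound, *sovE* is not transcribed.
→ *sovE* is OFF.
MoO₄²⁻ is present, so LutR is inactive.
With no repressor bound, *quvM* is transcribed.
→ *quvM* is ON.
Rhamnulose is present, so HolA is inactive.
With no repressor bound, *cilB* is transcribed.
→ *cilB* is ON.
Sorbose is present, so ZorT is inactive.
Required activator ZorT is absent, so *holB* is not transcribed.
→ *holB* is OFF.
3 of the 5 genes are transcribed.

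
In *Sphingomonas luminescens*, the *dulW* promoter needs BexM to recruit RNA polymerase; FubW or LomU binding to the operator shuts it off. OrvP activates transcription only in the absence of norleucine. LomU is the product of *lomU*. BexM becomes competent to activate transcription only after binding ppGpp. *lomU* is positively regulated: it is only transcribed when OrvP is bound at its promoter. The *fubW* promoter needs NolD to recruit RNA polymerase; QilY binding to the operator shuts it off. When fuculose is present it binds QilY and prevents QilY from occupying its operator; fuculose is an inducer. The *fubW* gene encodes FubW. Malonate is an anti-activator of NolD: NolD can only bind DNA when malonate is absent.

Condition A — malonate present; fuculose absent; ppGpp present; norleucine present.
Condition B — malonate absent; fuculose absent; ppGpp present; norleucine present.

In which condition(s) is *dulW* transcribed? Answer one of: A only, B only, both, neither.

both

Condition A:
Malonate is present, so NolD is inactive.
Fuculose is absent, so QilY is active.
With repressor QilY bound, *fubW* is not transcribed.
So FubW is not produced.
ppGpp is present, so BexM is active.
Norleucine is present, so OrvP is inactive.
Required activator OrvP is absent, so *lomU* is not transcribed.
So LomU is not produced.
No repressor is bound and BexM is active, so *dulW* is transcribed.
→ *dulW* is ON in A.
Condition B:
Malonate is absent, so NolD is active.
Fuculose is absent, so QilY is active.
With repressor QilY bound, *fubW* is not transcribed.
So FubW is not produced.
ppGpp is present, so BexM is active.
Norleucine is present, so OrvP is inactive.
Required activator OrvP is absent, so *lomU* is not transcribed.
So LomU is not produced.
No repressor is bound and BexM is active, so *dulW* is transcribed.
→ *dulW* is ON in B.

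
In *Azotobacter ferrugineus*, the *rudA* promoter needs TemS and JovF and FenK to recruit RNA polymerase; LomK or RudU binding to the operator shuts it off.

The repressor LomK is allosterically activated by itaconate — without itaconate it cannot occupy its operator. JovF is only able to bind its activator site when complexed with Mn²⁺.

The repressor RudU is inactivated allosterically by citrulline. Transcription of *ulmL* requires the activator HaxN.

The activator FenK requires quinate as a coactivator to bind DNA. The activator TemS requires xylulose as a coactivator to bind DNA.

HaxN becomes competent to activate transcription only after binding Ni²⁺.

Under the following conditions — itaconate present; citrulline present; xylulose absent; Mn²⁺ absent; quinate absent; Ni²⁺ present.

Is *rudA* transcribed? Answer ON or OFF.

OFF

Xylulose is absent, so TemS is inactive.
Mn²⁺ is absent, so JovF is inactive.
Itaconate is present, so LomK is active.
Quinate is absent, so FenK is inactive.
Citrulline is present, so RudU is inactive.
With repressor LomK bound, *rudA* is not transcribed.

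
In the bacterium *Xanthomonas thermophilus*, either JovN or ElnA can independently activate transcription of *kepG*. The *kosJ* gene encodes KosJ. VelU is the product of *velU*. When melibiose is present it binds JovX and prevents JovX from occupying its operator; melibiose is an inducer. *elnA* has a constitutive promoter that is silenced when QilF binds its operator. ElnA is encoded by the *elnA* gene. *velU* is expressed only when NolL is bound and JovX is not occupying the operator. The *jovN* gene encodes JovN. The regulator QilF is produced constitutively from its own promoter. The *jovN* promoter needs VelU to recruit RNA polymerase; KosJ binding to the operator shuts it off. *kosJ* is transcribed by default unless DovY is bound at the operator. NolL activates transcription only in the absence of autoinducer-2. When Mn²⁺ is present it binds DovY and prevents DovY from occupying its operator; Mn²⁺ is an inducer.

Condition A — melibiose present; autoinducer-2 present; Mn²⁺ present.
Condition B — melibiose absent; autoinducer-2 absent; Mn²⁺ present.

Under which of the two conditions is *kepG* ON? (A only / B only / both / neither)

Condition A:
Melibiose is present, so JovX is inactive.
Autoinducer-2 is present, so NolL is inactive.
Required activator NolL is absent, so *velU* is not transcribed.
So VelU is not produced.
Mn²⁺ is present, so DovY is inactive.
With no repressor bound, *kosJ* is transcribed.
So KosJ is produced and active.
With repressor KosJ bound, *jovN* is not transcribed.
So JovN is not produced.
QilF is produced constitutively and is active.
With repressor QilF bound, *elnA* is not transcribed.
So ElnA is not produced.
No activator is available at the *kepG* promoter, so *kepG* is not transcribed.
→ *kepG* is OFF in A.
Condition B:
Melibiose is absent, so JovX is active.
Autoinducer-2 is absent, so NolL is active.
With repressor JovX bound, *velU* is not transcribed.
So VelU is not produced.
Mn²⁺ is present, so DovY is inactive.
With no repressor bound, *kosJ* is transcribed.
So KosJ is produced and active.
With repressor KosJ bound, *jovN* is not transcribed.
So JovN is not produced.
QilF is produced constitutively and is active.
With repressor QilF bound, *elnA* is not transcribed.
So ElnA is not produced.
No activator is available at the *kepG* promoter, so *kepG* is not transcribed.
→ *kepG* is OFF in B.

neither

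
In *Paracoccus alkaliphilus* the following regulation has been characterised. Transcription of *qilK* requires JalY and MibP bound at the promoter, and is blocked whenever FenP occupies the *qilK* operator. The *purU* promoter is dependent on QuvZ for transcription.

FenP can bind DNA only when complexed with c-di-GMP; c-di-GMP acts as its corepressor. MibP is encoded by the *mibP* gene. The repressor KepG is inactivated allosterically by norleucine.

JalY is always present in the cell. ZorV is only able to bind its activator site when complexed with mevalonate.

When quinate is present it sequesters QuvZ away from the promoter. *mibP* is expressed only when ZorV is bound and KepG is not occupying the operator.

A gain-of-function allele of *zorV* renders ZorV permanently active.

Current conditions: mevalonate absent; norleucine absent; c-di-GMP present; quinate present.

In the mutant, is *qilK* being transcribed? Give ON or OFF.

c-di-GMP is present, so FenP is active.
JalY is produced constitutively and is active.
Norleucine is absent, so KepG is active.
ZorV is constitutively active in this strain.
With repressor KepG bound, *mibP* is not transcribed.
So MibP is not produced.
With repressor FenP bound, *qilK* is not transcribed.

OFF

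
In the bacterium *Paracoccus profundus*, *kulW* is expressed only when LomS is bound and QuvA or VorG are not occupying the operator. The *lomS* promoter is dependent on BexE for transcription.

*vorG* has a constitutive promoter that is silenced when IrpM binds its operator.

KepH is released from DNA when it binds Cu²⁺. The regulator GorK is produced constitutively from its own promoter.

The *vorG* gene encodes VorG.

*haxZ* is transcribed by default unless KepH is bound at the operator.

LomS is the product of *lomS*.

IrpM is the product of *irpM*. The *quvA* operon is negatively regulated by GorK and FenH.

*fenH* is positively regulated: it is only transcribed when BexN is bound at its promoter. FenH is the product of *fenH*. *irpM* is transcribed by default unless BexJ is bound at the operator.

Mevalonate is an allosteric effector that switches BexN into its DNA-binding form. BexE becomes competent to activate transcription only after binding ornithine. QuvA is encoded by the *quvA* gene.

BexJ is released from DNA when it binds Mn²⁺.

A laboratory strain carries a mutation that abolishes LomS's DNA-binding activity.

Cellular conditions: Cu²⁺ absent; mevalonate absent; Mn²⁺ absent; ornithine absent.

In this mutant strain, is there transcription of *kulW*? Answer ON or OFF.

LomS is non-functional in this strain, so it has no effect.
GorK is produced constitutively and is active.
Mevalonate is absent, so BexN is inactive.
Required activator BexN is absent, so *fenH* is not transcribed.
So FenH is not produced.
With repressor GorK bound, *quvA* is not transcribed.
So QuvA is not produced.
Mn²⁺ is absent, so BexJ is active.
With repressor BexJ bound, *irpM* is not transcribed.
So IrpM is not produced.
With no repressor bound, *vorG* is transcribed.
So VorG is produced and active.
With repressor VorG bound, *kulW* is not transcribed.

OFF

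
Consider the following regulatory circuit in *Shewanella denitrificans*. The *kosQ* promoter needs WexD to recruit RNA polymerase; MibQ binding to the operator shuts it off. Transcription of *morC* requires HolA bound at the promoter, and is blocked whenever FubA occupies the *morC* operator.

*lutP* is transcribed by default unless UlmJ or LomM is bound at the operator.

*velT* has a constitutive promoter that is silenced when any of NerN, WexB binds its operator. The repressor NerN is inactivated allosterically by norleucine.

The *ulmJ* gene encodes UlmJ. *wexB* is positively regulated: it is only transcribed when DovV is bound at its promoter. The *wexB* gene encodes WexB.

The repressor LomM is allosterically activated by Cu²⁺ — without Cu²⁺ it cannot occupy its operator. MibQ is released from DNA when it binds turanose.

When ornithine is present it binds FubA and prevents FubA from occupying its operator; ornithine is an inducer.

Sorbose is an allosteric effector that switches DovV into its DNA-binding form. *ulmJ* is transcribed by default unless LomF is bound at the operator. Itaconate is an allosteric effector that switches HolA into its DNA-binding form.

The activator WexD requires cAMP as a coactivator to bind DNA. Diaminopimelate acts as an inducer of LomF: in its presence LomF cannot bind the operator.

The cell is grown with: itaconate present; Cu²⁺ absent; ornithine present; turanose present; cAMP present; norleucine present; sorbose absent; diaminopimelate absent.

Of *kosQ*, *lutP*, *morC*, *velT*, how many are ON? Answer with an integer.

4

cAMP is present, so WexD is active.
Turanose is present, so MibQ is inactive.
No repressor is bound and WexD is active, so *kosQ* is transcribed.
→ *kosQ* is ON.
Diaminopimelate is absent, so LomF is active.
With repressor LomF bound, *ulmJ* is not transcribed.
So UlmJ is not produced.
Cu²⁺ is absent, so LomM is inactive.
With no repressor bound, *lutP* is transcribed.
→ *lutP* is ON.
Itaconate is present, so HolA is active.
Ornithine is present, so FubA is inactive.
No repressor is bound and HolA is active, so *morC* is transcribed.
→ *morC* is ON.
Norleucine is present, so NerN is inactive.
Sorbose is absent, so DovV is inactive.
Required activator DovV is absent, so *wexB* is not transcribed.
So WexB is not produced.
With no repressor bound, *velT* is transcribed.
→ *velT* is ON.
4 of the 4 genes are transcribed.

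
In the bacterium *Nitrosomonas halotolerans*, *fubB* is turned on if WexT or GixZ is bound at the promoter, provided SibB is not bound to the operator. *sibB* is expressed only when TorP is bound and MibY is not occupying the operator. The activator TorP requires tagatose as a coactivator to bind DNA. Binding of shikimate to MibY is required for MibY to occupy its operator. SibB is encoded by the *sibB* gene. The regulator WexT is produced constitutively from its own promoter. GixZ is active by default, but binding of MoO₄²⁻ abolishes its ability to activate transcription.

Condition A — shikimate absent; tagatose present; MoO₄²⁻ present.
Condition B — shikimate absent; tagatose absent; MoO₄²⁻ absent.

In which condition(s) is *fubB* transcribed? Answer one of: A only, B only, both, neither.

Condition A:
WexT is produced constitutively and is active.
Shikimate is absent, so MibY is inactive.
Tagatose is present, so TorP is active.
No repressor is bound and TorP is active, so *sibB* is transcribed.
So SibB is produced and active.
MoO₄²⁻ is present, so GixZ is inactive.
With repressor SibB bound, *fubB* is not transcribed.
→ *fubB* is OFF in A.
Condition B:
WexT is produced constitutively and is active.
Shikimate is absent, so MibY is inactive.
Tagatose is absent, so TorP is inactive.
Required activator TorP is absent, so *sibB* is not transcribed.
So SibB is not produced.
MoO₄²⁻ is absent, so GixZ is active.
Activator WexT is present, so *fubB* is transcribed.
→ *fubB* is ON in B.

B only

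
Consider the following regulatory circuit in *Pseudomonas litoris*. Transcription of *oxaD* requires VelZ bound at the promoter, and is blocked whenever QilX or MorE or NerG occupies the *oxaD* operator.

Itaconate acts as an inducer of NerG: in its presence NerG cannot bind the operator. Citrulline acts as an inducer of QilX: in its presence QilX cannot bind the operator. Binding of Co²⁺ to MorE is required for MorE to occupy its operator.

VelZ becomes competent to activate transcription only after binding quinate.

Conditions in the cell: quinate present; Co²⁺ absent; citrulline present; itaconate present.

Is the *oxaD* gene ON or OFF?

ON

Citrulline is present, so QilX is inactive.
Co²⁺ is absent, so MorE is inactive.
Itaconate is present, so NerG is inactive.
Quinate is present, so VelZ is active.
No repressor is bound and VelZ is active, so *oxaD* is transcribed.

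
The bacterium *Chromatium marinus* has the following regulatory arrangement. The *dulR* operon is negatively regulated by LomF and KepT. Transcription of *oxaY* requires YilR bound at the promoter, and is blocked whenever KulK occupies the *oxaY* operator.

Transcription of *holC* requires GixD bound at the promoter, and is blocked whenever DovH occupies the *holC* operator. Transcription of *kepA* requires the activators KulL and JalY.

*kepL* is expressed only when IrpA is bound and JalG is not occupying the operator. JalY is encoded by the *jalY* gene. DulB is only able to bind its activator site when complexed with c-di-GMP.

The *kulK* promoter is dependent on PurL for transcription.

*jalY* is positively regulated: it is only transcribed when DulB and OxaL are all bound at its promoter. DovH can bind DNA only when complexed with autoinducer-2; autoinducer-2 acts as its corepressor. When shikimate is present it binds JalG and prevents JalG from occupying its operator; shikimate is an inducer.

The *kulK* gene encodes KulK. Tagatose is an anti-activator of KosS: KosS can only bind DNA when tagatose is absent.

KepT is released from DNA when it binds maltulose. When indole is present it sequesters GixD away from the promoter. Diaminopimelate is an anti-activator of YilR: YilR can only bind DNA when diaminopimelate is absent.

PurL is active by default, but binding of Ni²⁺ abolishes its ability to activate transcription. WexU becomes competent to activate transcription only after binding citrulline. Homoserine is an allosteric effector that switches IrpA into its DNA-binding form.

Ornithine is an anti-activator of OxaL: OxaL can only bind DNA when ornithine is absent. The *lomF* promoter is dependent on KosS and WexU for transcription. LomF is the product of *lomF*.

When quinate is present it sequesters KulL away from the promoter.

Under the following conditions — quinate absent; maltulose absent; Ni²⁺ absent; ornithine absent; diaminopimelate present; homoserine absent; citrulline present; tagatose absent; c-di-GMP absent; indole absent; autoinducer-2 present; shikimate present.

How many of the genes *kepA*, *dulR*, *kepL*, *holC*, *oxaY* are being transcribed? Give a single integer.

Quinate is absent, so KulL is active.
c-di-GMP is absent, so DulB is inactive.
Ornithine is absent, so OxaL is active.
Required activator DulB is absent, so *jalY* is not transcribed.
So JalY is not produced.
Required activator JalY is absent, so *kepA* is not transcribed.
→ *kepA* is OFF.
Tagatose is absent, so KosS is active.
Citrulline is present, so WexU is active.
No repressor is bound and KosS and WexU are active, so *lomF* is transcribed.
So LomF is produced and active.
Maltulose is absent, so KepT is active.
With repressor LomF bound, *dulR* is not transcribed.
→ *dulR* is OFF.
Homoserine is absent, so IrpA is inactive.
Shikimate is present, so JalG is inactive.
Required activator IrpA is absent, so *kepL* is not transcribed.
→ *kepL* is OFF.
Autoinducer-2 is present, so DovH is active.
Indole is absent, so GixD is active.
With repressor DovH bound, *holC* is not transcribed.
→ *holC* is OFF.
Diaminopimelate is present, so YilR is inactive.
Ni²⁺ is absent, so PurL is active.
No repressor is bound and PurL is active, so *kulK* is transcribed.
So KulK is produced and active.
With repressor KulK bound, *oxaY* is not transcribed.
→ *oxaY* is OFF.
0 of the 5 genes are transcribed.

0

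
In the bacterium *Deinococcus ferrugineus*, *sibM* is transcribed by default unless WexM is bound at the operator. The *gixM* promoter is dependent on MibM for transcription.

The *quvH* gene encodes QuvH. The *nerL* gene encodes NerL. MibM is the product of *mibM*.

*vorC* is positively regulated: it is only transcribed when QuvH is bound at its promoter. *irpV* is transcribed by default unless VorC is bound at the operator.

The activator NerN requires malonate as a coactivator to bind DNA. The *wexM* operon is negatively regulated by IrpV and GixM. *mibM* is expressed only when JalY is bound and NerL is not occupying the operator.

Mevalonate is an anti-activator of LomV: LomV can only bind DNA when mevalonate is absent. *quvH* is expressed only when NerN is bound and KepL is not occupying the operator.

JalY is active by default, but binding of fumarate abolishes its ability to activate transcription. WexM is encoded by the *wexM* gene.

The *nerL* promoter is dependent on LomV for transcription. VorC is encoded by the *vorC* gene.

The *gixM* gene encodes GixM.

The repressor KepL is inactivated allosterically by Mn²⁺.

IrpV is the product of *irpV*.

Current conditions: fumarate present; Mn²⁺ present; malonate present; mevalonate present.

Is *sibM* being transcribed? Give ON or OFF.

OFF

Malonate is present, so NerN is active.
Mn²⁺ is present, so KepL is inactive.
No repressor is bound and NerN is active, so *quvH* is transcribed.
So QuvH is produced and active.
No repressor is bound and QuvH is active, so *vorC* is transcribed.
So VorC is produced and active.
With repressor VorC bound, *irpV* is not transcribed.
So IrpV is not produced.
Mevalonate is present, so LomV is inactive.
Required activator LomV is absent, so *nerL* is not transcribed.
So NerL is not produced.
Fumarate is present, so JalY is inactive.
Required activator JalY is absent, so *mibM* is not transcribed.
So MibM is not produced.
Required activator MibM is absent, so *gixM* is not transcribed.
So GixM is not produced.
With no repressor bound, *wexM* is transcribed.
So WexM is produced and active.
With repressor WexM bound, *sibM* is not transcribed.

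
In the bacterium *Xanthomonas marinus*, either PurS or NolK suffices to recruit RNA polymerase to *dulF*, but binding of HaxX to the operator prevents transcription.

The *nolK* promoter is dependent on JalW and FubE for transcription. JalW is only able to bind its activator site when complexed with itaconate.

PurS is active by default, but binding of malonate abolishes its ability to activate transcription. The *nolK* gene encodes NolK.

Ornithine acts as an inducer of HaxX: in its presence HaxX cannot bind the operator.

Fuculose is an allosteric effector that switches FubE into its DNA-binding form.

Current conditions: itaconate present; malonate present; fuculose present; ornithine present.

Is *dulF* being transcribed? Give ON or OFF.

Malonate is present, so PurS is inactive.
Ornithine is present, so HaxX is inactive.
Itaconate is present, so JalW is active.
Fuculose is present, so FubE is active.
No repressor is bound and JalW and FubE are active, so *nolK* is transcribed.
So NolK is produced and active.
Activator NolK is present, so *dulF* is transcribed.

ON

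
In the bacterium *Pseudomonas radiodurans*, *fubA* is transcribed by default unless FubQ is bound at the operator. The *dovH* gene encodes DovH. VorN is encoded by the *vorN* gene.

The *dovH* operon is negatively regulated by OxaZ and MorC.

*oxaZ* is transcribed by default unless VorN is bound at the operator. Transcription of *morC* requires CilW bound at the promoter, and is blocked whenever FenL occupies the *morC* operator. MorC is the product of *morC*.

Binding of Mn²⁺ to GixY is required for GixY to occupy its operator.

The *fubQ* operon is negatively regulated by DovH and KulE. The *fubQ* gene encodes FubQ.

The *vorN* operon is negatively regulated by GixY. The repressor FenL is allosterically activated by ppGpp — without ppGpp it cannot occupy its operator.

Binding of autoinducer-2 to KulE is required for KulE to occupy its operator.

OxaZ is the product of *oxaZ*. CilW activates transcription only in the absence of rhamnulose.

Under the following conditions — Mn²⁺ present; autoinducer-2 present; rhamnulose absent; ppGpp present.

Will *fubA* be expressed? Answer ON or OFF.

Mn²⁺ is present, so GixY is active.
With repressor GixY bound, *vorN* is not transcribed.
So VorN is not produced.
With no repressor bound, *oxaZ* is transcribed.
So OxaZ is produced and active.
ppGpp is present, so FenL is active.
Rhamnulose is absent, so CilW is active.
With repressor FenL bound, *morC* is not transcribed.
So MorC is not produced.
With repressor OxaZ bound, *dovH* is not transcribed.
So DovH is not produced.
Autoinducer-2 is present, so KulE is active.
With repressor KulE bound, *fubQ* is not transcribed.
So FubQ is not produced.
With no repressor bound, *fubA* is transcribed.

ON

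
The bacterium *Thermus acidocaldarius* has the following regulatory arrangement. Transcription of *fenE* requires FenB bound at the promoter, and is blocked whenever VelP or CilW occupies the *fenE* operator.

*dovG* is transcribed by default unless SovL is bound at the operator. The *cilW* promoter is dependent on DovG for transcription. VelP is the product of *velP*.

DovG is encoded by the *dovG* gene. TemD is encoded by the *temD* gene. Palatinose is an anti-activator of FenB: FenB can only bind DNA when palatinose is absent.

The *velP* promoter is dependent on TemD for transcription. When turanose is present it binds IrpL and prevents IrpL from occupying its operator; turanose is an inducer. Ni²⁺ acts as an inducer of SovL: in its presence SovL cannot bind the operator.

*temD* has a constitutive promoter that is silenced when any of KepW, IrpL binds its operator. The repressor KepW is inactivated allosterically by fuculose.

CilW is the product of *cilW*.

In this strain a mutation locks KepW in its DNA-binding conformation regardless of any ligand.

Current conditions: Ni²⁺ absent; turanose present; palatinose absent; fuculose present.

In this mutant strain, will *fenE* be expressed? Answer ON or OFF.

Palatinose is absent, so FenB is active.
KepW is constitutively active in this strain.
Turanose is present, so IrpL is inactive.
With repressor KepW bound, *temD* is not transcribed.
So TemD is not produced.
Required activator TemD is absent, so *velP* is not transcribed.
So VelP is not produced.
Ni²⁺ is absent, so SovL is active.
With repressor SovL bound, *dovG* is not transcribed.
So DovG is not produced.
Required activator DovG is absent, so *cilW* is not transcribed.
So CilW is not produced.
No repressor is bound and FenB is active, so *fenE* is transcribed.

ON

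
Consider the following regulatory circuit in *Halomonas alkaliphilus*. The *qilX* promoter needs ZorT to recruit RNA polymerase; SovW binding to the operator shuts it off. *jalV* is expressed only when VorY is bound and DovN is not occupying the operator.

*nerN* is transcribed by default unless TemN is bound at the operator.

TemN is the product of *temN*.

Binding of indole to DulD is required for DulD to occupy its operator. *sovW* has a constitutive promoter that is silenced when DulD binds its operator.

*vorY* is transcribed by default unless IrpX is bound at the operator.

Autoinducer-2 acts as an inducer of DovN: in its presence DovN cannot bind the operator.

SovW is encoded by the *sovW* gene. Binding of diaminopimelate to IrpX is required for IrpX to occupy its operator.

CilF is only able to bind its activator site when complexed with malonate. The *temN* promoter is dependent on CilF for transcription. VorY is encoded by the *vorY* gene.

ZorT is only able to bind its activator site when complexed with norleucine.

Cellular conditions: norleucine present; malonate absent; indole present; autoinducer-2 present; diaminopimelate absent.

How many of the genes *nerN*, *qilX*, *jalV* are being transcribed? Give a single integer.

3

Malonate is absent, so CilF is inactive.
Required activator CilF is absent, so *temN* is not transcribed.
So TemN is not produced.
With no repressor bound, *nerN* is transcribed.
→ *nerN* is ON.
Indole is present, so DulD is active.
With repressor DulD bound, *sovW* is not transcribed.
So SovW is not produced.
Norleucine is present, so ZorT is active.
No repressor is bound and ZorT is active, so *qilX* is transcribed.
→ *qilX* is ON.
Diaminopimelate is absent, so IrpX is inactive.
With no repressor bound, *vorY* is transcribed.
So VorY is produced and active.
Autoinducer-2 is present, so DovN is inactive.
No repressor is bound and VorY is active, so *jalV* is transcribed.
→ *jalV* is ON.
3 of the 3 genes are transcribed.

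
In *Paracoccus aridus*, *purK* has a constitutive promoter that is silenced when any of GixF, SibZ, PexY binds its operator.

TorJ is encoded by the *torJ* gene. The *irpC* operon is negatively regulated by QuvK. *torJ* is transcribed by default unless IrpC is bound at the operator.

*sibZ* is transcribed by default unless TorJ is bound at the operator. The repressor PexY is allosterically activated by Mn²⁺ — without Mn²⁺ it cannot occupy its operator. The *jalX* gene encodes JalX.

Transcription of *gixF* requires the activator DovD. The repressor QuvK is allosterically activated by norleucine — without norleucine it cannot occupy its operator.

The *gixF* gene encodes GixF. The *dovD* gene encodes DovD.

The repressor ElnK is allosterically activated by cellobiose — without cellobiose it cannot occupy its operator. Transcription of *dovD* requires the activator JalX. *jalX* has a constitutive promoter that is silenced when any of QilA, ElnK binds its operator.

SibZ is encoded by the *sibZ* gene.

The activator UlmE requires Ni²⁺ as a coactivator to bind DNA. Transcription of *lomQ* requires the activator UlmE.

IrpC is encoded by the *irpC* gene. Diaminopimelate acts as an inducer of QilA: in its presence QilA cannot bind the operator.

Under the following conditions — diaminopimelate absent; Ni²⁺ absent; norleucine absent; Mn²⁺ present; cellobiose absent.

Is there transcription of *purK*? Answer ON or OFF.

Diaminopimelate is absent, so QilA is active.
Cellobiose is absent, so ElnK is inactive.
With repressor QilA bound, *jalX* is not transcribed.
So JalX is not produced.
Required activator JalX is absent, so *dovD* is not transcribed.
So DovD is not produced.
Required activator DovD is absent, so *gixF* is not transcribed.
So GixF is not produced.
Norleucine is absent, so QuvK is inactive.
With no repressor bound, *irpC* is transcribed.
So IrpC is produced and active.
With repressor IrpC bound, *torJ* is not transcribed.
So TorJ is not produced.
With no repressor bound, *sibZ* is transcribed.
So SibZ is produced and active.
Mn²⁺ is present, so PexY is active.
With repressor SibZ bound, *purK* is not transcribed.

OFF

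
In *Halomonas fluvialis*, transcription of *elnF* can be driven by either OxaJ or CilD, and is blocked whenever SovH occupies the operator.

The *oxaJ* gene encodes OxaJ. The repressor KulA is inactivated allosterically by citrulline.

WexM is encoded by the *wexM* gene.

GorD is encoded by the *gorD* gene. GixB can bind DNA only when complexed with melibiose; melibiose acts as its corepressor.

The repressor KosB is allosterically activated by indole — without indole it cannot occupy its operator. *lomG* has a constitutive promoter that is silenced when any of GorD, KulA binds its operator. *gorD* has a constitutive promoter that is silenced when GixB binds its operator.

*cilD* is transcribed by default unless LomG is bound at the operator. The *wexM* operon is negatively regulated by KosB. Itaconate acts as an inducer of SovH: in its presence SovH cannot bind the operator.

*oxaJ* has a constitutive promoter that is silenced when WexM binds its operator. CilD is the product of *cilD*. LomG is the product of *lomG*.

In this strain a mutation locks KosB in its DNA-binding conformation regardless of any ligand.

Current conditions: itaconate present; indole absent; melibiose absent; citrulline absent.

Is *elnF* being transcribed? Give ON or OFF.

ON

Itaconate is present, so SovH is inactive.
KosB is constitutively active in this strain.
With repressor KosB bound, *wexM* is not transcribed.
So WexM is not produced.
With no repressor bound, *oxaJ* is transcribed.
So OxaJ is produced and active.
Melibiose is absent, so GixB is inactive.
With no repressor bound, *gorD* is transcribed.
So GorD is produced and active.
Citrulline is absent, so KulA is active.
With repressor GorD bound, *lomG* is not transcribed.
So LomG is not produced.
With no repressor bound, *cilD* is transcribed.
So CilD is produced and active.
Activator OxaJ is present, so *elnF* is transcribed.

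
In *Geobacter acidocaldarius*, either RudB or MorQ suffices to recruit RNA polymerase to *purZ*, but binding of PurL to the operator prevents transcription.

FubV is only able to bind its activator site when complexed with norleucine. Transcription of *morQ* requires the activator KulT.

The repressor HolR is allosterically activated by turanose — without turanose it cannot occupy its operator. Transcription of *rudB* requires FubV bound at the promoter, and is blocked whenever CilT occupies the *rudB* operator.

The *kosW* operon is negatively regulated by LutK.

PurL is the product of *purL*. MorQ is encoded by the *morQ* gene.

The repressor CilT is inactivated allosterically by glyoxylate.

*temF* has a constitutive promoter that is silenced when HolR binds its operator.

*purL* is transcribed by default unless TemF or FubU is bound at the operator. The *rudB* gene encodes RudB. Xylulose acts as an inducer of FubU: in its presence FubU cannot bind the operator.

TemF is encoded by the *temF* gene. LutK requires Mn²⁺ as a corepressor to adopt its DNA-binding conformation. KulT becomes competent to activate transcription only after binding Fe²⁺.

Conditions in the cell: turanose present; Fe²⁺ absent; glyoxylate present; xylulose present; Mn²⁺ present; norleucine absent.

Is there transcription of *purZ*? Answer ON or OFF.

OFF

Turanose is present, so HolR is active.
With repressor HolR bound, *temF* is not transcribed.
So TemF is not produced.
Xylulose is present, so FubU is inactive.
With no repressor bound, *purL* is transcribed.
So PurL is produced and active.
Norleucine is absent, so FubV is inactive.
Glyoxylate is present, so CilT is inactive.
Required activator FubV is absent, so *rudB* is not transcribed.
So RudB is not produced.
Fe²⁺ is absent, so KulT is inactive.
Required activator KulT is absent, so *morQ* is not transcribed.
So MorQ is not produced.
With repressor PurL bound, *purZ* is not transcribed.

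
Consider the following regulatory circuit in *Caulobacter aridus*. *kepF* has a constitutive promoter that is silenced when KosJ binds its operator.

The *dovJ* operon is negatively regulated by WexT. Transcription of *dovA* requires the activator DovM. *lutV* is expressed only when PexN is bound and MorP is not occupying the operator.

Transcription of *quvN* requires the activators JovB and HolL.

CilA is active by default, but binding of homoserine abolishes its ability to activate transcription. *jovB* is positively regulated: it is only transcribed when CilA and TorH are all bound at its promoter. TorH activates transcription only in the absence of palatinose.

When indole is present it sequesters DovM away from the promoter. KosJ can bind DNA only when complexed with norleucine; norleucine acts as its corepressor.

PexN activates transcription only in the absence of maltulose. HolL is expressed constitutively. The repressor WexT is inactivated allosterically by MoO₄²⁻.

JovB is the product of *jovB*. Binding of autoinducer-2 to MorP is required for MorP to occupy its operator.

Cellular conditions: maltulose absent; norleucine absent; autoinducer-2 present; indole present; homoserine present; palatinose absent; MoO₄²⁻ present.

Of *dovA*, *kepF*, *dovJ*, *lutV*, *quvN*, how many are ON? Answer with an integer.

2

Indole is present, so DovM is inactive.
Required activator DovM is absent, so *dovA* is not transcribed.
→ *dovA* is OFF.
Norleucine is absent, so KosJ is inactive.
With no repressor bound, *kepF* is transcribed.
→ *kepF* is ON.
MoO₄²⁻ is present, so WexT is inactive.
With no repressor bound, *dovJ* is transcribed.
→ *dovJ* is ON.
Autoinducer-2 is present, so MorP is active.
Maltulose is absent, so PexN is active.
With repressor MorP bound, *lutV* is not transcribed.
→ *lutV* is OFF.
Homoserine is present, so CilA is inactive.
Palatinose is absent, so TorH is active.
Required activator CilA is absent, so *jovB* is not transcribed.
So JovB is not produced.
HolL is produced constitutively and is active.
Required activator JovB is absent, so *quvN* is not transcribed.
→ *quvN* is OFF.
2 of the 5 genes are transcribed.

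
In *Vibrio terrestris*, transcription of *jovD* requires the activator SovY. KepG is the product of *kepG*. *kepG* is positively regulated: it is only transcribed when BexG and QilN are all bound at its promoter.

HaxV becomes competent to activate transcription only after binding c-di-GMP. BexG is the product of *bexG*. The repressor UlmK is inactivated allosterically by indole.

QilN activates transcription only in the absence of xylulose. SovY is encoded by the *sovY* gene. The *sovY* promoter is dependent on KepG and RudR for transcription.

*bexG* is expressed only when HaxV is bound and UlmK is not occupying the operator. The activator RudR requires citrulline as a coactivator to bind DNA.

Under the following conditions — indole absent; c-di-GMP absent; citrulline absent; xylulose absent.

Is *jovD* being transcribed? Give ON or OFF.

OFF

Indole is absent, so UlmK is active.
c-di-GMP is absent, so HaxV is inactive.
With repressor UlmK bound, *bexG* is not transcribed.
So BexG is not produced.
Xylulose is absent, so QilN is active.
Required activator BexG is absent, so *kepG* is not transcribed.
So KepG is not produced.
Citrulline is absent, so RudR is inactive.
Required activator KepG is absent, so *sovY* is not transcribed.
So SovY is not produced.
Required activator SovY is absent, so *jovD* is not transcribed.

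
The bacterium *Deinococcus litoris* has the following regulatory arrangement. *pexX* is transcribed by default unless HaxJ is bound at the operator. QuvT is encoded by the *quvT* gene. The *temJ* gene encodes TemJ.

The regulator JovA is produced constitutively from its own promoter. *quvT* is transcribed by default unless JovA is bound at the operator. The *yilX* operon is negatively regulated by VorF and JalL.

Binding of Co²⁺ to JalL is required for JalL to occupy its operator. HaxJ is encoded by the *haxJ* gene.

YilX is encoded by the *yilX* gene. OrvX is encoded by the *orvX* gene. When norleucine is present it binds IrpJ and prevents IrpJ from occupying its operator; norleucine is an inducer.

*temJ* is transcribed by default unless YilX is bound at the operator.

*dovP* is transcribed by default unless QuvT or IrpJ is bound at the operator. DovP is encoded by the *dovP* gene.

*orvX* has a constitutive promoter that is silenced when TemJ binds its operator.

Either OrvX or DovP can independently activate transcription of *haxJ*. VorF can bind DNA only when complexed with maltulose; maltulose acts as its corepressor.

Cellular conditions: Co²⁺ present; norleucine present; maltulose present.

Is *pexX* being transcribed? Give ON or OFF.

OFF

Maltulose is present, so VorF is active.
Co²⁺ is present, so JalL is active.
With repressor VorF bound, *yilX* is not transcribed.
So YilX is not produced.
With no repressor bound, *temJ* is transcribed.
So TemJ is produced and active.
With repressor TemJ bound, *orvX* is not transcribed.
So OrvX is not produced.
JovA is produced constitutively and is active.
With repressor JovA bound, *quvT* is not transcribed.
So QuvT is not produced.
Norleucine is present, so IrpJ is inactive.
With no repressor bound, *dovP* is transcribed.
So DovP is produced and active.
Activator DovP is present, so *haxJ* is transcribed.
So HaxJ is produced and active.
With repressor HaxJ bound, *pexX* is not transcribed.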